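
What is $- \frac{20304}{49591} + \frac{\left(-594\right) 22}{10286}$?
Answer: $- \frac{428451066}{255046513} \approx -1.6799$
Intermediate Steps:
$- \frac{20304}{49591} + \frac{\left(-594\right) 22}{10286} = \left(-20304\right) \frac{1}{49591} - \frac{6534}{5143} = - \frac{20304}{49591} - \frac{6534}{5143} = - \frac{428451066}{255046513}$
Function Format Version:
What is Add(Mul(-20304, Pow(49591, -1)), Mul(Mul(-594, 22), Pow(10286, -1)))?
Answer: Rational(-428451066, 255046513) ≈ -1.6799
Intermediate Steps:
Add(Mul(-20304, Pow(49591, -1)), Mul(Mul(-594, 22), Pow(10286, -1))) = Add(Mul(-20304, Rational(1, 49591)), Mul(-13068, Rational(1, 10286))) = Add(Rational(-20304, 49591), Rational(-6534, 5143)) = Rational(-428451066, 255046513)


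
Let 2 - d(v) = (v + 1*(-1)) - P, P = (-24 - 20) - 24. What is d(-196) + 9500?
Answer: 9631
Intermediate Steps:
P = -68 (P = -44 - 24 = -68)
d(v) = -65 - v (d(v) = 2 - ((v + 1*(-1)) - 1*(-68)) = 2 - ((v - 1) + 68) = 2 - ((-1 + v) + 68) = 2 - (67 + v) = 2 + (-67 - v) = -65 - v)
d(-196) + 9500 = (-65 - 1*(-196)) + 9500 = (-65 + 196) + 9500 = 131 + 9500 = 9631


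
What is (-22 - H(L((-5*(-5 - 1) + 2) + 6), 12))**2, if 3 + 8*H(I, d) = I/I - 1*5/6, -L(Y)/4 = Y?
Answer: 1079521/2304 ≈ 468.54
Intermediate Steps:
L(Y) = -4*Y
H(I, d) = -17/48 (H(I, d) = -3/8 + (I/I - 1*5/6)/8 = -3/8 + (1 - 5*1/6)/8 = -3/8 + (1 - 5/6)/8 = -3/8 + (1/8)*(1/6) = -3/8 + 1/48 = -17/48)
(-22 - H(L((-5*(-5 - 1) + 2) + 6), 12))**2 = (-22 - 1*(-17/48))**2 = (-22 + 17/48)**2 = (-1039/48)**2 = 1079521/2304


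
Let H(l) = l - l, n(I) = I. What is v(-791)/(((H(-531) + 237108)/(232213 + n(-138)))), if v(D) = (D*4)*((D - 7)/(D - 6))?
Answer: -48829972450/15747923 ≈ -3100.7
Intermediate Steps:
H(l) = 0
v(D) = 4*D*(-7 + D)/(-6 + D) (v(D) = (4*D)*((-7 + D)/(-6 + D)) = 4*D*(-7 + D)/(-6 + D))
v(-791)/(((H(-531) + 237108)/(232213 + n(-138)))) = (4*(-791)*(-7 - 791)/(-6 - 791))/(((0 + 237108)/(232213 - 138))) = (4*(-791)*(-798)/(-797))/((237108/232075)) = (4*(-791)*(-1/797)*(-798))/((237108*(1/232075))) = -2524872/(797*237108/232075) = -2524872/797*232075/237108 = -48829972450/15747923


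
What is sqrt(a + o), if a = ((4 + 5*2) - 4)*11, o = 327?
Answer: sqrt(437) ≈ 20.905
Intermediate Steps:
a = 110 (a = ((4 + 10) - 4)*11 = (14 - 4)*11 = 10*11 = 110)
sqrt(a + o) = sqrt(110 + 327) = sqrt(437)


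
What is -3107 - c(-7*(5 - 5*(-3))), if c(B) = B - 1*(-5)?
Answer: -2972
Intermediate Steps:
c(B) = 5 + B (c(B) = B + 5 = 5 + B)
-3107 - c(-7*(5 - 5*(-3))) = -3107 - (5 - 7*(5 - 5*(-3))) = -3107 - (5 - 7*(5 + 15)) = -3107 - (5 - 7*20) = -3107 - (5 - 140) = -3107 - 1*(-135) = -3107 + 135 = -2972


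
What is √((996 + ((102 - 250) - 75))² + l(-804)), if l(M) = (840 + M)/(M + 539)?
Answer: √41961464485/265 ≈ 773.00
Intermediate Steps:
l(M) = (840 + M)/(539 + M)
√((996 + ((102 - 250) - 75))² + l(-804)) = √((996 + ((102 - 250) - 75))² + (840 - 804)/(539 - 804)) = √((996 + (-148 - 75))² + 36/(-265)) = √((996 - 223)² - 1/265*36) = √(773² - 36/265) = √(597529 - 36/265) = √(158345149/265) = √41961464485/265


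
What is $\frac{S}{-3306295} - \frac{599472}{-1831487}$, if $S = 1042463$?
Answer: $\frac{72773843759}{6055436310665} \approx 0.012018$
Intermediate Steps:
$\frac{S}{-3306295} - \frac{599472}{-1831487} = \frac{1042463}{-3306295} - \frac{599472}{-1831487} = 1042463 \left(- \frac{1}{3306295}\right) - - \frac{599472}{1831487} = - \frac{1042463}{3306295} + \frac{599472}{1831487} = \frac{72773843759}{6055436310665}$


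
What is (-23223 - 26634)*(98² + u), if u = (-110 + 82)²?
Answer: -517914516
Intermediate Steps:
u = 784 (u = (-28)² = 784)
(-23223 - 26634)*(98² + u) = (-23223 - 26634)*(98² + 784) = -49857*(9604 + 784) = -49857*10388 = -517914516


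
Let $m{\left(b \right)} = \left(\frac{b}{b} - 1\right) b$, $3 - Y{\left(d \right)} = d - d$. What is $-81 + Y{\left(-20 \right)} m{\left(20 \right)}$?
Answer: $-81$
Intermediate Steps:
$Y{\left(d \right)} = 3$ ($Y{\left(d \right)} = 3 - \left(d - d\right) = 3 - 0 = 3 + 0 = 3$)
$m{\left(b \right)} = 0$ ($m{\left(b \right)} = \left(1 - 1\right) b = 0 b = 0$)
$-81 + Y{\left(-20 \right)} m{\left(20 \right)} = -81 + 3 \cdot 0 = -81 + 0 = -81$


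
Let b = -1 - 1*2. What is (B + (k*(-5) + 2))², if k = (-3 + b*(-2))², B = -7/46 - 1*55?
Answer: 20385225/2116 ≈ 9633.8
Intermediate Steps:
B = -2537/46 (B = -7*1/46 - 55 = -7/46 - 55 = -2537/46 ≈ -55.152)
b = -3 (b = -1 - 2 = -3)
k = 9 (k = (-3 - 3*(-2))² = (-3 + 6)² = 3² = 9)
(B + (k*(-5) + 2))² = (-2537/46 + (9*(-5) + 2))² = (-2537/46 + (-45 + 2))² = (-2537/46 - 43)² = (-4515/46)² = 20385225/2116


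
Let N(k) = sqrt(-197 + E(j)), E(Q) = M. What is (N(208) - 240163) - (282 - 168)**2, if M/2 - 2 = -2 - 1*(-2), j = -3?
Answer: -253159 + I*sqrt(193) ≈ -2.5316e+5 + 13.892*I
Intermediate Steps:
M = 4 (M = 4 + 2*(-2 - 1*(-2)) = 4 + 2*(-2 + 2) = 4 + 2*0 = 4 + 0 = 4)
E(Q) = 4
N(k) = I*sqrt(193) (N(k) = sqrt(-197 + 4) = sqrt(-193) = I*sqrt(193))
(N(208) - 240163) - (282 - 168)**2 = (I*sqrt(193) - 240163) - (282 - 168)**2 = (-240163 + I*sqrt(193)) - 1*114**2 = (-240163 + I*sqrt(193)) - 1*12996 = (-240163 + I*sqrt(193)) - 12996 = -253159 + I*sqrt(193)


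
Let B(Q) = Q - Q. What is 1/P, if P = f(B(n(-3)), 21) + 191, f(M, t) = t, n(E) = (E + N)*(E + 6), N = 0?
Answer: 1/212 ≈ 0.0047170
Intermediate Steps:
n(E) = E*(6 + E) (n(E) = (E + 0)*(E + 6) = E*(6 + E))
B(Q) = 0
P = 212 (P = 21 + 191 = 212)
1/P = 1/212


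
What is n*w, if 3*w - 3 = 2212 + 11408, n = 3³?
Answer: 122607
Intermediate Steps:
n = 27
w = 4541 (w = 1 + (2212 + 11408)/3 = 1 + (⅓)*13620 = 1 + 4540 = 4541)
n*w = 27*4541 = 122607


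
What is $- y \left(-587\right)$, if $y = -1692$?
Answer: $-993204$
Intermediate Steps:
$- y \left(-587\right) = \left(-1\right) \left(-1692\right) \left(-587\right) = 1692 \left(-587\right) = -993204$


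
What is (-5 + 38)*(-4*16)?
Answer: -2112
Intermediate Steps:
(-5 + 38)*(-4*16) = 33*(-64) = -2112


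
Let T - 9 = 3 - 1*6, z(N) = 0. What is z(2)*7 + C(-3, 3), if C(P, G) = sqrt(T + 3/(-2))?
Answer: 3*sqrt(2)/2 ≈ 2.1213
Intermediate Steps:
T = 6 (T = 9 + (3 - 1*6) = 9 + (3 - 6) = 9 - 3 = 6)
C(P, G) = 3*sqrt(2)/2 (C(P, G) = sqrt(6 + 3/(-2)) = sqrt(6 + 3*(-1/2)) = sqrt(6 - 3/2) = sqrt(9/2) = 3*sqrt(2)/2)
z(2)*7 + C(-3, 3) = 0*7 + 3*sqrt(2)/2 = 0 + 3*sqrt(2)/2 = 3*sqrt(2)/2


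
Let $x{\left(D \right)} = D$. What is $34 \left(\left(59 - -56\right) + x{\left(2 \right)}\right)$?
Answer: $3978$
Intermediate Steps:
$34 \left(\left(59 - -56\right) + x{\left(2 \right)}\right) = 34 \left(\left(59 - -56\right) + 2\right) = 34 \left(\left(59 + 56\right) + 2\right) = 34 \left(115 + 2\right) = 34 \cdot 117 = 3978$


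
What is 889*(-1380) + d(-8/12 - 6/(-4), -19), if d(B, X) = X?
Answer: -1226839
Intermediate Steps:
889*(-1380) + d(-8/12 - 6/(-4), -19) = 889*(-1380) - 19 = -1226820 - 19 = -1226839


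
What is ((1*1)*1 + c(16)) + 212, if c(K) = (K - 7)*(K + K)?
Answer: 501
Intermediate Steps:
c(K) = 2*K*(-7 + K) (c(K) = (-7 + K)*(2*K) = 2*K*(-7 + K))
((1*1)*1 + c(16)) + 212 = ((1*1)*1 + 2*16*(-7 + 16)) + 212 = (1*1 + 2*16*9) + 212 = (1 + 288) + 212 = 289 + 212 = 501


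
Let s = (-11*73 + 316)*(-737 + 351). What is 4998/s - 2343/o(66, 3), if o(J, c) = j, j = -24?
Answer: 73426963/751928 ≈ 97.652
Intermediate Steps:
o(J, c) = -24
s = 187982 (s = (-803 + 316)*(-386) = -487*(-386) = 187982)
4998/s - 2343/o(66, 3) = 4998/187982 - 2343/(-24) = 4998*(1/187982) - 2343*(-1/24) = 2499/93991 + 781/8 = 73426963/751928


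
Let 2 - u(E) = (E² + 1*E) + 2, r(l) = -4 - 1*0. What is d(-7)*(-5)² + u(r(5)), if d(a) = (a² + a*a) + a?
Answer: 2263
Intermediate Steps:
r(l) = -4 (r(l) = -4 + 0 = -4)
d(a) = a + 2*a² (d(a) = (a² + a²) + a = 2*a² + a = a + 2*a²)
u(E) = -E - E² (u(E) = 2 - ((E² + 1*E) + 2) = 2 - ((E² + E) + 2) = 2 - ((E + E²) + 2) = 2 - (2 + E + E²) = 2 + (-2 - E - E²) = -E - E²)
d(-7)*(-5)² + u(r(5)) = -7*(1 + 2*(-7))*(-5)² - 1*(-4)*(1 - 4) = -7*(1 - 14)*25 - 1*(-4)*(-3) = -7*(-13)*25 - 12 = 91*25 - 12 = 2275 - 12 = 2263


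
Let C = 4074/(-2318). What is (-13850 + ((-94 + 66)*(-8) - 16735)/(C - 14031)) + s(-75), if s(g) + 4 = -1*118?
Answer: -227220996703/16263966 ≈ -13971.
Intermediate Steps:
s(g) = -122 (s(g) = -4 - 1*118 = -4 - 118 = -122)
C = -2037/1159 (C = 4074*(-1/2318) = -2037/1159 ≈ -1.7575)
(-13850 + ((-94 + 66)*(-8) - 16735)/(C - 14031)) + s(-75) = (-13850 + ((-94 + 66)*(-8) - 16735)/(-2037/1159 - 14031)) - 122 = (-13850 + (-28*(-8) - 16735)/(-16263966/1159)) - 122 = (-13850 + (224 - 16735)*(-1159/16263966)) - 122 = (-13850 - 16511*(-1159/16263966)) - 122 = (-13850 + 19136249/16263966) - 122 = -225236792851/16263966 - 122 = -227220996703/16263966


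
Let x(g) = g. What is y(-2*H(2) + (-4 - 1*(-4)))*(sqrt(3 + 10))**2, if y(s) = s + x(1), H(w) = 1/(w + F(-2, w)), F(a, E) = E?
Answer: 13/2 ≈ 6.5000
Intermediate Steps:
H(w) = 1/(2*w) (H(w) = 1/(w + w) = 1/(2*w))
y(s) = 1 + s (y(s) = s + 1 = 1 + s)
y(-2*H(2) + (-4 - 1*(-4)))*(sqrt(3 + 10))**2 = (1 + (-1/2 + (-4 - 1*(-4))))*(sqrt(3 + 10))**2 = (1 + (-1/2 + (-4 + 4)))*(sqrt(13))**2 = (1 + (-2*1/4 + 0))*13 = (1 + (-1/2 + 0))*13 = (1 - 1/2)*13 = (1/2)*13 = 13/2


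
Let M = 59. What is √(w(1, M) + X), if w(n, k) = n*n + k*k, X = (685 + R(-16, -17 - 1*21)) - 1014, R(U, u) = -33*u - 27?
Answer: 2*√1095 ≈ 66.182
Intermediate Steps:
R(U, u) = -27 - 33*u
X = 898 (X = (685 + (-27 - 33*(-17 - 1*21))) - 1014 = (685 + (-27 - 33*(-17 - 21))) - 1014 = (685 + (-27 - 33*(-38))) - 1014 = (685 + (-27 + 1254)) - 1014 = (685 + 1227) - 1014 = 1912 - 1014 = 898)
w(n, k) = k² + n² (w(n, k) = n² + k² = k² + n²)
√(w(1, M) + X) = √((59² + 1²) + 898) = √((3481 + 1) + 898) = √(3482 + 898) = √4380 = 2*√1095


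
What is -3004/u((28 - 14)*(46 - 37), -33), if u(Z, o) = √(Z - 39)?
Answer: -3004*√87/87 ≈ -322.06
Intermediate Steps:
u(Z, o) = √(-39 + Z)
-3004/u((28 - 14)*(46 - 37), -33) = -3004/√(-39 + (28 - 14)*(46 - 37)) = -3004/√(-39 + 14*9) = -3004/√(-39 + 126) = -3004*√87/87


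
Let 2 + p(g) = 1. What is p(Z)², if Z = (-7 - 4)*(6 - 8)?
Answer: 1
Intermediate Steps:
Z = 22 (Z = -11*(-2) = 22)
p(g) = -1 (p(g) = -2 + 1 = -1)
p(Z)² = (-1)² = 1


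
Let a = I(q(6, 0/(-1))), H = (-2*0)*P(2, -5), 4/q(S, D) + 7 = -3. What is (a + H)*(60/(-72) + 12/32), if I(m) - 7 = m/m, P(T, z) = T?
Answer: -11/3 ≈ -3.6667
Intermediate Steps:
q(S, D) = -2/5 (q(S, D) = 4/(-7 - 3) = 4/(-10) = 4*(-1/10) = -2/5)
H = 0 (H = -2*0*2 = 0*2 = 0)
I(m) = 8 (I(m) = 7 + m/m = 7 + 1 = 8)
a = 8
(a + H)*(60/(-72) + 12/32) = (8 + 0)*(60/(-72) + 12/32) = 8*(60*(-1/72) + 12*(1/32)) = 8*(-5/6 + 3/8) = 8*(-11/24) = -11/3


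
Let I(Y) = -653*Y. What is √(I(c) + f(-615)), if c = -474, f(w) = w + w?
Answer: 2*√77073 ≈ 555.24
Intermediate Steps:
f(w) = 2*w
√(I(c) + f(-615)) = √(-653*(-474) + 2*(-615)) = √(309522 - 1230) = √308292 = 2*√77073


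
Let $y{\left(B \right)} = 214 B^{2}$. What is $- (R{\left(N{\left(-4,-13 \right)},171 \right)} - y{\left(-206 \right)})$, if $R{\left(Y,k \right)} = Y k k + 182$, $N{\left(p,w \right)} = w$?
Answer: $9461255$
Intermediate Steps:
$R{\left(Y,k \right)} = 182 + Y k^{2}$ ($R{\left(Y,k \right)} = Y k^{2} + 182 = 182 + Y k^{2}$)
$- (R{\left(N{\left(-4,-13 \right)},171 \right)} - y{\left(-206 \right)}) = - (\left(182 - 13 \cdot 171^{2}\right) - 214 \left(-206\right)^{2}) = - (\left(182 - 380133\right) - 214 \cdot 42436) = - (\left(182 - 380133\right) - 9081304) = - (-379951 - 9081304) = \left(-1\right) \left(-9461255\right) = 9461255$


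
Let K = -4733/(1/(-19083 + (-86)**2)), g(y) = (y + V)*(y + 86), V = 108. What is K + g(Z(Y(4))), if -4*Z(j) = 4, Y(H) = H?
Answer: 55323666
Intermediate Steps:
Z(j) = -1 (Z(j) = -1/4*4 = -1)
g(y) = (86 + y)*(108 + y) (g(y) = (y + 108)*(y + 86) = (108 + y)*(86 + y) = (86 + y)*(108 + y))
K = 55314571 (K = -4733/(1/(-19083 + 7396)) = -4733/(1/(-11687)) = -4733/(-1/11687) = -4733*(-11687) = 55314571)
K + g(Z(Y(4))) = 55314571 + (9288 + (-1)**2 + 194*(-1)) = 55314571 + (9288 + 1 - 194) = 55314571 + 9095 = 55323666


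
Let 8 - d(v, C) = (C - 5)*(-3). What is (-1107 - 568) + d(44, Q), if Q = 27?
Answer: -1601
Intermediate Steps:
d(v, C) = -7 + 3*C (d(v, C) = 8 - (C - 5)*(-3) = 8 - (-5 + C)*(-3) = 8 - (15 - 3*C) = 8 + (-15 + 3*C) = -7 + 3*C)
(-1107 - 568) + d(44, Q) = (-1107 - 568) + (-7 + 3*27) = -1675 + (-7 + 81) = -1675 + 74 = -1601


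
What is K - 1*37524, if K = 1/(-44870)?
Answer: -1683701881/44870 ≈ -37524.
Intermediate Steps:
K = -1/44870 ≈ -2.2287e-5
K - 1*37524 = -1/44870 - 1*37524 = -1/44870 - 37524 = -1683701881/44870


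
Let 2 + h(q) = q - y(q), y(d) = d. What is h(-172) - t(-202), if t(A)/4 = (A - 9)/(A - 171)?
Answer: -1590/373 ≈ -4.2627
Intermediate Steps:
t(A) = 4*(-9 + A)/(-171 + A) (t(A) = 4*((A - 9)/(A - 171)) = 4*((-9 + A)/(-171 + A)) = 4*(-9 + A)/(-171 + A))
h(q) = -2 (h(q) = -2 + (q - q) = -2 + 0 = -2)
h(-172) - t(-202) = -2 - 4*(-9 - 202)/(-171 - 202) = -2 - 4*(-211)/(-373) = -2 - 4*(-1)*(-211)/373 = -2 - 1*844/373 = -2 - 844/373 = -1590/373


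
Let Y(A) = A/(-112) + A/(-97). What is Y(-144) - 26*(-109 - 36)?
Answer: 2561711/679 ≈ 3772.8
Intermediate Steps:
Y(A) = -209*A/10864 (Y(A) = A*(-1/112) + A*(-1/97) = -A/112 - A/97 = -209*A/10864)
Y(-144) - 26*(-109 - 36) = -209/10864*(-144) - 26*(-109 - 36) = 1881/679 - 26*(-145) = 1881/679 + 3770 = 2561711/679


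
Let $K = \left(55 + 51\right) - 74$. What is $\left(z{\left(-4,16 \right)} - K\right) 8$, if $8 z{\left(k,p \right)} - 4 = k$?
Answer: $-256$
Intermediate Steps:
$K = 32$ ($K = 106 - 74 = 32$)
$z{\left(k,p \right)} = \frac{1}{2} + \frac{k}{8}$
$\left(z{\left(-4,16 \right)} - K\right) 8 = \left(\left(\frac{1}{2} + \frac{1}{8} \left(-4\right)\right) - 32\right) 8 = \left(\left(\frac{1}{2} - \frac{1}{2}\right) - 32\right) 8 = \left(0 - 32\right) 8 = \left(-32\right) 8 = -256$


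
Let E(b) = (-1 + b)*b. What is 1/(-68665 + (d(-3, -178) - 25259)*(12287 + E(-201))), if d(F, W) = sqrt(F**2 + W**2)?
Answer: -1335991916/1784785746489699603 - 52889*sqrt(31693)/1784785746489699603 ≈ -7.5382e-10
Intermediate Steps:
E(b) = b*(-1 + b)
1/(-68665 + (d(-3, -178) - 25259)*(12287 + E(-201))) = 1/(-68665 + (sqrt((-3)**2 + (-178)**2) - 25259)*(12287 - 201*(-1 - 201))) = 1/(-68665 + (sqrt(9 + 31684) - 25259)*(12287 - 201*(-202))) = 1/(-68665 + (sqrt(31693) - 25259)*(12287 + 40602)) = 1/(-68665 + (-25259 + sqrt(31693))*52889) = 1/(-68665 + (-1335923251 + 52889*sqrt(31693))) = 1/(-1335991916 + 52889*sqrt(31693))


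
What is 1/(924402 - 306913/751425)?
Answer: 751425/694618465937 ≈ 1.0818e-6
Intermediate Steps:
1/(924402 - 306913/751425) = 1/(694618465937/751425) = 751425/694618465937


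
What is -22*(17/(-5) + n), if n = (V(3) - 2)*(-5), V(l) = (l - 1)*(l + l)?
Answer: 5874/5 ≈ 1174.8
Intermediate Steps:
V(l) = 2*l*(-1 + l) (V(l) = (-1 + l)*(2*l) = 2*l*(-1 + l))
n = -50 (n = (2*3*(-1 + 3) - 2)*(-5) = (2*3*2 - 2)*(-5) = (12 - 2)*(-5) = 10*(-5) = -50)
-22*(17/(-5) + n) = -22*(17/(-5) - 50) = -22*(17*(-1/5) - 50) = -22*(-17/5 - 50) = -22*(-267/5) = 5874/5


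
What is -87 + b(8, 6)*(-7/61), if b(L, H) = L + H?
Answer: -5405/61 ≈ -88.607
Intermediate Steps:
b(L, H) = H + L
-87 + b(8, 6)*(-7/61) = -87 + (6 + 8)*(-7/61) = -87 + 14*(-7*1/61) = -87 + 14*(-7/61) = -87 - 98/61 = -5405/61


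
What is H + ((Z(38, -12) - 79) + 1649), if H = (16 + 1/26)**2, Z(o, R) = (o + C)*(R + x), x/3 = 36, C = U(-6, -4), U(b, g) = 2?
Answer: 3831049/676 ≈ 5667.2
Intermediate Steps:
C = 2
x = 108 (x = 3*36 = 108)
Z(o, R) = (2 + o)*(108 + R) (Z(o, R) = (o + 2)*(R + 108) = (2 + o)*(108 + R))
H = 173889/676 (H = (16 + 1/26)**2 = (417/26)**2 = 173889/676 ≈ 257.23)
H + ((Z(38, -12) - 79) + 1649) = 173889/676 + (((216 + 2*(-12) + 108*38 - 12*38) - 79) + 1649) = 173889/676 + (((216 - 24 + 4104 - 456) - 79) + 1649) = 173889/676 + ((3840 - 79) + 1649) = 173889/676 + (3761 + 1649) = 173889/676 + 5410 = 3831049/676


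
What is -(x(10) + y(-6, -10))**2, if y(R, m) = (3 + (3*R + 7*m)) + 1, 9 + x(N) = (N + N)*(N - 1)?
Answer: -7569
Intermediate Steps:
x(N) = -9 + 2*N*(-1 + N) (x(N) = -9 + (N + N)*(N - 1) = -9 + (2*N)*(-1 + N) = -9 + 2*N*(-1 + N))
y(R, m) = 4 + 3*R + 7*m (y(R, m) = (3 + 3*R + 7*m) + 1 = 4 + 3*R + 7*m)
-(x(10) + y(-6, -10))**2 = -((-9 - 2*10 + 2*10**2) + (4 + 3*(-6) + 7*(-10)))**2 = -((-9 - 20 + 2*100) + (4 - 18 - 70))**2 = -((-9 - 20 + 200) - 84)**2 = -(171 - 84)**2 = -1*87**2 = -1*7569 = -7569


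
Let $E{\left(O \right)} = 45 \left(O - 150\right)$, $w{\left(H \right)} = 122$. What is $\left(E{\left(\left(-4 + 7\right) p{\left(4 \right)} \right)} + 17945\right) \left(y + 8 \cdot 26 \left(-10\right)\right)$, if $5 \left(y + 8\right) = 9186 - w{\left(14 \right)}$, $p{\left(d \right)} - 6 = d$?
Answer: $-3452384$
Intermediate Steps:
$p{\left(d \right)} = 6 + d$
$E{\left(O \right)} = -6750 + 45 O$ ($E{\left(O \right)} = 45 \left(-150 + O\right) = -6750 + 45 O$)
$y = \frac{9024}{5}$ ($y = -8 + \frac{9186 - 122}{5} = -8 + \frac{1}{5} \cdot 9064 = -8 + \frac{9064}{5} = \frac{9024}{5} \approx 1804.8$)
$\left(E{\left(\left(-4 + 7\right) p{\left(4 \right)} \right)} + 17945\right) \left(y + 8 \cdot 26 \left(-10\right)\right) = \left(\left(-6750 + 45 \left(-4 + 7\right) \left(6 + 4\right)\right) + 17945\right) \left(\frac{9024}{5} + 8 \cdot 26 \left(-10\right)\right) = \left(\left(-6750 + 45 \cdot 3 \cdot 10\right) + 17945\right) \left(\frac{9024}{5} + 208 \left(-10\right)\right) = \left(\left(-6750 + 45 \cdot 30\right) + 17945\right) \left(\frac{9024}{5} - 2080\right) = \left(\left(-6750 + 1350\right) + 17945\right) \left(- \frac{1376}{5}\right) = \left(-5400 + 17945\right) \left(- \frac{1376}{5}\right) = 12545 \left(- \frac{1376}{5}\right) = -3452384$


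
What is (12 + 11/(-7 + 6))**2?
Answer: 1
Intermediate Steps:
(12 + 11/(-7 + 6))**2 = (12 + 11/(-1))**2 = (12 + 11*(-1))**2 = (12 - 11)**2 = 1**2 = 1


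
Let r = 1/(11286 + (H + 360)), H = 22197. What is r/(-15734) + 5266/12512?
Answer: 701017502545/1665615463536 ≈ 0.42088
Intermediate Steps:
r = 1/33843 (r = 1/(11286 + (22197 + 360)) = 1/(11286 + 22557) = 1/33843 ≈ 2.9548e-5)
r/(-15734) + 5266/12512 = (1/33843)/(-15734) + 5266/12512 = (1/33843)*(-1/15734) + 5266*(1/12512) = -1/532485762 + 2633/6256 = 701017502545/1665615463536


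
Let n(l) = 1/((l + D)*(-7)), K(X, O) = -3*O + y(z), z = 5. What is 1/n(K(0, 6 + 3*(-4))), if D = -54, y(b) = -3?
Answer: 273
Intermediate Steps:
K(X, O) = -3 - 3*O (K(X, O) = -3*O - 3 = -3 - 3*O)
n(l) = -1/(7*(-54 + l)) (n(l) = 1/((l - 54)*(-7)) = -⅐/(-54 + l) = -1/(7*(-54 + l)))
1/n(K(0, 6 + 3*(-4))) = 1/(-1/(-378 + 7*(-3 - 3*(6 + 3*(-4))))) = 1/(-1/(-378 + 7*(-3 - 3*(6 - 12)))) = 1/(-1/(-378 + 7*(-3 - 3*(-6)))) = 1/(-1/(-378 + 7*(-3 + 18))) = 1/(-1/(-378 + 7*15)) = 1/(-1/(-378 + 105)) = 1/(-1/(-273)) = 1/(-1*(-1/273)) = 1/(1/273) = 273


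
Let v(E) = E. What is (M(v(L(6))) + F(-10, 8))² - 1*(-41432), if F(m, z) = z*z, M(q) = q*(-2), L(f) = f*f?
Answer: 41496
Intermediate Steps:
L(f) = f²
M(q) = -2*q
F(m, z) = z²
(M(v(L(6))) + F(-10, 8))² - 1*(-41432) = (-2*6² + 8²)² - 1*(-41432) = (-2*36 + 64)² + 41432 = (-72 + 64)² + 41432 = (-8)² + 41432 = 64 + 41432 = 41496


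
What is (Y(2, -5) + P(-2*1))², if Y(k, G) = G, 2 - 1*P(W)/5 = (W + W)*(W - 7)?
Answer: 30625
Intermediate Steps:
P(W) = 10 - 10*W*(-7 + W) (P(W) = 10 - 5*(W + W)*(W - 7) = 10 - 5*2*W*(-7 + W) = 10 - 10*W*(-7 + W))
(Y(2, -5) + P(-2*1))² = (-5 + (10 - 10*(-2*1)² + 70*(-2*1)))² = (-5 + (10 - 10*(-2)² + 70*(-2)))² = (-5 + (10 - 10*4 - 140))² = (-5 + (10 - 40 - 140))² = (-5 - 170)² = (-175)² = 30625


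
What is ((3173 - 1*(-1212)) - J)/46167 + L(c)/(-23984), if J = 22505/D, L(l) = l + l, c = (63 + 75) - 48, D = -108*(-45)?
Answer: 1469371159/16816652919 ≈ 0.087376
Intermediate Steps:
D = 4860
c = 90 (c = 138 - 48 = 90)
L(l) = 2*l
J = 4501/972 (J = 22505/4860 = 22505*(1/4860) = 4501/972 ≈ 4.6307)
((3173 - 1*(-1212)) - J)/46167 + L(c)/(-23984) = ((3173 - 1*(-1212)) - 1*4501/972)/46167 + (2*90)/(-23984) = ((3173 + 1212) - 4501/972)*(1/46167) + 180*(-1/23984) = (4385 - 4501/972)*(1/46167) - 45/5996 = (4257719/972)*(1/46167) - 45/5996 = 4257719/44874324 - 45/5996 = 1469371159/16816652919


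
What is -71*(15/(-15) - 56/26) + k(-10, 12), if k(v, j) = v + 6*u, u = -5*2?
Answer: 2001/13 ≈ 153.92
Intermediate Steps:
u = -10
k(v, j) = -60 + v (k(v, j) = v + 6*(-10) = v - 60 = -60 + v)
-71*(15/(-15) - 56/26) + k(-10, 12) = -71*(15/(-15) - 56/26) + (-60 - 10) = -71*(15*(-1/15) - 56*1/26) - 70 = -71*(-1 - 28/13) - 70 = -71*(-41/13) - 70 = 2911/13 - 70 = 2001/13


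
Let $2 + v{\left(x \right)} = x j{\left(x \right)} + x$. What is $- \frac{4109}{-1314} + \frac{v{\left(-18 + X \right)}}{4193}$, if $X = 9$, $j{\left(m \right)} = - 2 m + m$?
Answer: $\frac{17108149}{5509602} \approx 3.1052$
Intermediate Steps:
$j{\left(m \right)} = - m$
$v{\left(x \right)} = -2 + x - x^{2}$ ($v{\left(x \right)} = -2 + \left(x \left(- x\right) + x\right) = -2 - \left(x^{2} - x\right) = -2 + x - x^{2}$)
$- \frac{4109}{-1314} + \frac{v{\left(-18 + X \right)}}{4193} = - \frac{4109}{-1314} + \frac{-2 + \left(-18 + 9\right) - \left(-18 + 9\right)^{2}}{4193} = \left(-4109\right) \left(- \frac{1}{1314}\right) + \left(-2 - 9 - \left(-9\right)^{2}\right) \frac{1}{4193} = \frac{4109}{1314} + \left(-2 - 9 - 81\right) \frac{1}{4193} = \frac{4109}{1314} - \frac{92}{4193} = \frac{17108149}{5509602}$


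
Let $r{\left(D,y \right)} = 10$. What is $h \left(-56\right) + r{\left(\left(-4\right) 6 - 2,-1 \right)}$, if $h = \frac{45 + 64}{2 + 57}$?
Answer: $- \frac{5514}{59} \approx -93.458$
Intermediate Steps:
$h = \frac{109}{59} \approx 1.8475$
$h \left(-56\right) + r{\left(\left(-4\right) 6 - 2,-1 \right)} = \frac{109}{59} \left(-56\right) + 10 = - \frac{6104}{59} + 10 = - \frac{5514}{59}$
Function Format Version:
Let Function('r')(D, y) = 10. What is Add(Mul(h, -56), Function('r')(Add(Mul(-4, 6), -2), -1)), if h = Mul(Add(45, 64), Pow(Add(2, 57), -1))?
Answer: Rational(-5514, 59) ≈ -93.458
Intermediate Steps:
h = Rational(109, 59) (h = Mul(109, Pow(59, -1)) = Mul(109, Rational(1, 59)) = Rational(109, 59) ≈ 1.8475)
Add(Mul(h, -56), Function('r')(Add(Mul(-4, 6), -2), -1)) = Add(Mul(Rational(109, 59), -56), 10) = Add(Rational(-6104, 59), 10) = Rational(-5514, 59)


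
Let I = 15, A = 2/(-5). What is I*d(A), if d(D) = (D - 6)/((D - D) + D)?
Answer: 240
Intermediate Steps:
A = -2/5 (A = 2*(-1/5) = -2/5 ≈ -0.40000)
d(D) = (-6 + D)/D (d(D) = (-6 + D)/(0 + D) = (-6 + D)/D)
I*d(A) = 15*((-6 - 2/5)/(-2/5)) = 15*(-5/2*(-32/5)) = 15*16 = 240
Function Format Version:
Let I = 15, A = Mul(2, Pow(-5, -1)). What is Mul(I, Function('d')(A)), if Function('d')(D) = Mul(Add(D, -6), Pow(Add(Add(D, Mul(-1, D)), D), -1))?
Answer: 240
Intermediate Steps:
A = Rational(-2, 5) (A = Mul(2, Rational(-1, 5)) = Rational(-2, 5) ≈ -0.40000)
Function('d')(D) = Mul(Pow(D, -1), Add(-6, D)) (Function('d')(D) = Mul(Add(-6, D), Pow(Add(0, D), -1)) = Mul(Add(-6, D), Pow(D, -1)) = Mul(Pow(D, -1), Add(-6, D)))
Mul(I, Function('d')(A)) = Mul(15, Mul(Pow(Rational(-2, 5), -1), Add(-6, Rational(-2, 5)))) = Mul(15, Mul(Rational(-5, 2), Rational(-32, 5))) = Mul(15, 16) = 240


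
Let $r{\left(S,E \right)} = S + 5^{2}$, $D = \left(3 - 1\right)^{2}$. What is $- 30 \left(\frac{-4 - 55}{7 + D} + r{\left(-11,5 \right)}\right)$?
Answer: $- \frac{2850}{11} \approx -259.09$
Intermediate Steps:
$D = 4$ ($D = 2^{2} = 4$)
$r{\left(S,E \right)} = 25 + S$ ($r{\left(S,E \right)} = S + 25 = 25 + S$)
$- 30 \left(\frac{-4 - 55}{7 + D} + r{\left(-11,5 \right)}\right) = - 30 \left(\frac{-4 - 55}{7 + 4} + \left(25 - 11\right)\right) = - 30 \left(- \frac{59}{11} + 14\right) = \left(-30\right) \frac{95}{11} = - \frac{2850}{11}$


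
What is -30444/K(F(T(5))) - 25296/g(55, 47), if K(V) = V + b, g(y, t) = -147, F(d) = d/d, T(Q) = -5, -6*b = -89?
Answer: -8149496/4655 ≈ -1750.7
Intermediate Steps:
b = 89/6 (b = -⅙*(-89) = 89/6 ≈ 14.833)
F(d) = 1
K(V) = 89/6 + V (K(V) = V + 89/6 = 89/6 + V)
-30444/K(F(T(5))) - 25296/g(55, 47) = -30444/(89/6 + 1) - 25296/(-147) = -30444/95/6 - 25296*(-1/147) = -30444*6/95 + 8432/49 = -182664/95 + 8432/49 = -8149496/4655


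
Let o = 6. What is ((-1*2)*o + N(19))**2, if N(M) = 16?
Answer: 16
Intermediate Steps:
((-1*2)*o + N(19))**2 = (-1*2*6 + 16)**2 = (-2*6 + 16)**2 = (-12 + 16)**2 = 4**2 = 16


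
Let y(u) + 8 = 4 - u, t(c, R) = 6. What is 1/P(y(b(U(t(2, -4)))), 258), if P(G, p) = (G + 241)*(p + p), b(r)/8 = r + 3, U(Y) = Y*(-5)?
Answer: 1/233748 ≈ 4.2781e-6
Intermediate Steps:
U(Y) = -5*Y
b(r) = 24 + 8*r (b(r) = 8*(r + 3) = 8*(3 + r) = 24 + 8*r)
y(u) = -4 - u (y(u) = -8 + (4 - u) = -4 - u)
P(G, p) = 2*p*(241 + G) (P(G, p) = (241 + G)*(2*p) = 2*p*(241 + G))
1/P(y(b(U(t(2, -4)))), 258) = 1/(2*258*(241 + (-4 - (24 + 8*(-5*6))))) = 1/(2*258*(241 + (-4 - (24 + 8*(-30))))) = 1/(2*258*(241 + (-4 - (24 - 240)))) = 1/(2*258*(241 + (-4 - 1*(-216)))) = 1/(2*258*(241 + (-4 + 216))) = 1/(2*258*(241 + 212)) = 1/(2*258*453) = 1/233748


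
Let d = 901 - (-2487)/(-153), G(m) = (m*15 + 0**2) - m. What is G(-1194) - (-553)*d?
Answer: 24099950/51 ≈ 4.7255e+5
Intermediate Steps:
G(m) = 14*m (G(m) = (15*m + 0) - m = 15*m - m = 14*m)
d = 45122/51 (d = 901 - (-2487)*(-1)/153 = 901 - 1*829/51 = 901 - 829/51 = 45122/51 ≈ 884.75)
G(-1194) - (-553)*d = 14*(-1194) - (-553)*45122/51 = -16716 - 1*(-24952466/51) = -16716 + 24952466/51 = 24099950/51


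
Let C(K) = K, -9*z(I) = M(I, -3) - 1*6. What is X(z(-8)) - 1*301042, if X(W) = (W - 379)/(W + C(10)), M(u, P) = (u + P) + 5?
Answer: -10236561/34 ≈ -3.0108e+5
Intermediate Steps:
M(u, P) = 5 + P + u (M(u, P) = (P + u) + 5 = 5 + P + u)
z(I) = 4/9 - I/9 (z(I) = -((5 - 3 + I) - 1*6)/9 = -((2 + I) - 6)/9 = -(-4 + I)/9 = 4/9 - I/9)
X(W) = (-379 + W)/(10 + W) (X(W) = (W - 379)/(W + 10) = (-379 + W)/(10 + W))
X(z(-8)) - 1*301042 = (-379 + (4/9 - ⅑*(-8)))/(10 + (4/9 - ⅑*(-8))) - 1*301042 = (-379 + (4/9 + 8/9))/(10 + (4/9 + 8/9)) - 301042 = (-379 + 4/3)/(10 + 4/3) - 301042 = -1133/3/(34/3) - 301042 = (3/34)*(-1133/3) - 301042 = -1133/34 - 301042 = -10236561/34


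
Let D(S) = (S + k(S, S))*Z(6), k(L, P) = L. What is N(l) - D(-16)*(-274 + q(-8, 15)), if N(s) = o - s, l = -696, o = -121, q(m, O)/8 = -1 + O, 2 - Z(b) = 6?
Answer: 21311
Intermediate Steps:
Z(b) = -4 (Z(b) = 2 - 1*6 = 2 - 6 = -4)
q(m, O) = -8 + 8*O (q(m, O) = 8*(-1 + O) = -8 + 8*O)
N(s) = -121 - s
D(S) = -8*S (D(S) = (S + S)*(-4) = (2*S)*(-4) = -8*S)
N(l) - D(-16)*(-274 + q(-8, 15)) = (-121 - 1*(-696)) - (-8*(-16))*(-274 + (-8 + 8*15)) = (-121 + 696) - 128*(-274 + (-8 + 120)) = 575 - 128*(-274 + 112) = 575 - 128*(-162) = 575 - 1*(-20736) = 575 + 20736 = 21311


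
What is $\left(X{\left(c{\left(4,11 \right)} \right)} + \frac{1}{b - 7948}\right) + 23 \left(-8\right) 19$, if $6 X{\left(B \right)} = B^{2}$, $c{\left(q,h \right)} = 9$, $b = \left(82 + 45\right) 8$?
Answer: $- \frac{24140691}{6932} \approx -3482.5$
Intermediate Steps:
$b = 1016$ ($b = 127 \cdot 8 = 1016$)
$X{\left(B \right)} = \frac{B^{2}}{6}$
$\left(X{\left(c{\left(4,11 \right)} \right)} + \frac{1}{b - 7948}\right) + 23 \left(-8\right) 19 = \left(\frac{9^{2}}{6} + \frac{1}{1016 - 7948}\right) + 23 \left(-8\right) 19 = \left(\frac{1}{6} \cdot 81 + \frac{1}{-6932}\right) - 3496 = \left(\frac{27}{2} - \frac{1}{6932}\right) - 3496 = \frac{93581}{6932} - 3496 = - \frac{24140691}{6932}$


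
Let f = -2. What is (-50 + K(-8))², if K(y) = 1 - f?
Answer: 2209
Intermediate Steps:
K(y) = 3 (K(y) = 1 - 1*(-2) = 1 + 2 = 3)
(-50 + K(-8))² = (-50 + 3)² = (-47)² = 2209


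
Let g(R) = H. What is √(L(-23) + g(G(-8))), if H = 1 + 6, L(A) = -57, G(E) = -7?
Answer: 5*I*√2 ≈ 7.0711*I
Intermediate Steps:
H = 7
g(R) = 7
√(L(-23) + g(G(-8))) = √(-57 + 7) = √(-50) = 5*I*√2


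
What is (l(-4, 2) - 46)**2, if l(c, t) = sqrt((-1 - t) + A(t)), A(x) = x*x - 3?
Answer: (46 - I*sqrt(2))**2 ≈ 2114.0 - 130.11*I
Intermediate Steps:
A(x) = -3 + x**2 (A(x) = x**2 - 3 = -3 + x**2)
l(c, t) = sqrt(-4 + t**2 - t) (l(c, t) = sqrt((-1 - t) + (-3 + t**2)) = sqrt(-4 + t**2 - t))
(l(-4, 2) - 46)**2 = (sqrt(-4 + 2**2 - 1*2) - 46)**2 = (sqrt(-4 + 4 - 2) - 46)**2 = (sqrt(-2) - 46)**2 = (I*sqrt(2) - 46)**2 = (-46 + I*sqrt(2))**2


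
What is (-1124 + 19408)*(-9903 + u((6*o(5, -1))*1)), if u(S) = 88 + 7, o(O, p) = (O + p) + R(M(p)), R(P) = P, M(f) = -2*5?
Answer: -179329472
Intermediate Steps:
M(f) = -10
o(O, p) = -10 + O + p (o(O, p) = (O + p) - 10 = -10 + O + p)
u(S) = 95
(-1124 + 19408)*(-9903 + u((6*o(5, -1))*1)) = (-1124 + 19408)*(-9903 + 95) = 18284*(-9808) = -179329472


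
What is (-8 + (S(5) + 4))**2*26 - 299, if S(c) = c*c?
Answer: 11167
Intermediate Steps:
S(c) = c**2
(-8 + (S(5) + 4))**2*26 - 299 = (-8 + (5**2 + 4))**2*26 - 299 = (-8 + (25 + 4))**2*26 - 299 = (-8 + 29)**2*26 - 299 = 21**2*26 - 299 = 441*26 - 299 = 11466 - 299 = 11167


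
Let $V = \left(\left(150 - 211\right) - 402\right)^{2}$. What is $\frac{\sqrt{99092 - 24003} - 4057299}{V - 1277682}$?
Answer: $\frac{4057299}{1063313} - \frac{\sqrt{75089}}{1063313} \approx 3.8155$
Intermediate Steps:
$V = 214369$ ($V = \left(\left(150 - 211\right) - 402\right)^{2} = \left(-61 - 402\right)^{2} = \left(-463\right)^{2} = 214369$)
$\frac{\sqrt{99092 - 24003} - 4057299}{V - 1277682} = \frac{\sqrt{99092 - 24003} - 4057299}{214369 - 1277682} = \frac{\sqrt{75089} - 4057299}{-1063313} = \left(-4057299 + \sqrt{75089}\right) \left(- \frac{1}{1063313}\right) = \frac{4057299}{1063313} - \frac{\sqrt{75089}}{1063313}$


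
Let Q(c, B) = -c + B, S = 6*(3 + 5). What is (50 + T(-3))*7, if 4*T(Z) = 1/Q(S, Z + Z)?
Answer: 75593/216 ≈ 349.97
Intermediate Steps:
S = 48 (S = 6*8 = 48)
Q(c, B) = B - c
T(Z) = 1/(4*(-48 + 2*Z)) (T(Z) = 1/(4*((Z + Z) - 1*48)) = 1/(4*(2*Z - 48)) = 1/(4*(-48 + 2*Z)))
(50 + T(-3))*7 = (50 + 1/(8*(-24 - 3)))*7 = (50 + (⅛)/(-27))*7 = (50 + (⅛)*(-1/27))*7 = (50 - 1/216)*7 = (10799/216)*7 = 75593/216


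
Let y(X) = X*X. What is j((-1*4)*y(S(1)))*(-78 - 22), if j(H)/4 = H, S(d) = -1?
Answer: 1600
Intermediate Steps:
y(X) = X²
j(H) = 4*H
j((-1*4)*y(S(1)))*(-78 - 22) = (4*(-1*4*(-1)²))*(-78 - 22) = (4*(-4*1))*(-100) = (4*(-4))*(-100) = -16*(-100) = 1600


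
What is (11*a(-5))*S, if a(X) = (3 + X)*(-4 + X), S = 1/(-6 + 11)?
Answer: 198/5 ≈ 39.600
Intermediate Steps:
S = ⅕ (S = 1/5 = ⅕ ≈ 0.20000)
a(X) = (-4 + X)*(3 + X)
(11*a(-5))*S = (11*(-12 + (-5)² - 1*(-5)))*(⅕) = (11*(-12 + 25 + 5))*(⅕) = (11*18)*(⅕) = 198*(⅕) = 198/5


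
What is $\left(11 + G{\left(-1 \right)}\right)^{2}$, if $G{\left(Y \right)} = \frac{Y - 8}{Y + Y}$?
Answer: $\frac{961}{4} \approx 240.25$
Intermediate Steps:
$G{\left(Y \right)} = \frac{-8 + Y}{2 Y}$
$\left(11 + G{\left(-1 \right)}\right)^{2} = \left(11 + \frac{-8 - 1}{2 \left(-1\right)}\right)^{2} = \left(11 + \frac{1}{2} \left(-1\right) \left(-9\right)\right)^{2} = \left(11 + \frac{9}{2}\right)^{2} = \left(\frac{31}{2}\right)^{2} = \frac{961}{4}$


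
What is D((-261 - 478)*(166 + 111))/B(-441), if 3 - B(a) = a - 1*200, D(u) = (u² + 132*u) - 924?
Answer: 1820708543/28 ≈ 6.5025e+7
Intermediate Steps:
D(u) = -924 + u² + 132*u
B(a) = 203 - a (B(a) = 3 - (a - 1*200) = 3 - (a - 200) = 3 - (-200 + a) = 3 + (200 - a) = 203 - a)
D((-261 - 478)*(166 + 111))/B(-441) = (-924 + ((-261 - 478)*(166 + 111))² + 132*((-261 - 478)*(166 + 111)))/(203 - 1*(-441)) = (-924 + (-739*277)² + 132*(-739*277))/(203 + 441) = (-924 + (-204703)² + 132*(-204703))/644 = (-924 + 41903318209 - 27020796)*(1/644) = 41876296489*(1/644) = 1820708543/28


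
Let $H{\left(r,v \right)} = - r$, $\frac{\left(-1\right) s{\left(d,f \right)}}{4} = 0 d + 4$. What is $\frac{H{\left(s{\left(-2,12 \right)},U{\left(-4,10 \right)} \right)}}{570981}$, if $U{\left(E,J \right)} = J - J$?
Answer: $\frac{16}{570981} \approx 2.8022 \cdot 10^{-5}$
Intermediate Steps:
$U{\left(E,J \right)} = 0$
$s{\left(d,f \right)} = -16$ ($s{\left(d,f \right)} = - 4 \left(0 d + 4\right) = - 4 \left(0 + 4\right) = \left(-4\right) 4 = -16$)
$\frac{H{\left(s{\left(-2,12 \right)},U{\left(-4,10 \right)} \right)}}{570981} = \frac{\left(-1\right) \left(-16\right)}{570981} = 16 \cdot \frac{1}{570981} = \frac{16}{570981}$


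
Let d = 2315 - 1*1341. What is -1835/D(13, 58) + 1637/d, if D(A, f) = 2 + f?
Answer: -168907/5844 ≈ -28.903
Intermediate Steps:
d = 974 (d = 2315 - 1341 = 974)
-1835/D(13, 58) + 1637/d = -1835/(2 + 58) + 1637/974 = -1835/60 + 1637*(1/974) = -1835*1/60 + 1637/974 = -367/12 + 1637/974 = -168907/5844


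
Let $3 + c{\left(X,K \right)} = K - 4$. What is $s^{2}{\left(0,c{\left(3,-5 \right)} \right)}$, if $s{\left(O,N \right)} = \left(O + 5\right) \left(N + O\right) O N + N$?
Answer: $144$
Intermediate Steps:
$c{\left(X,K \right)} = -7 + K$ ($c{\left(X,K \right)} = -3 + \left(K - 4\right) = -3 + \left(-4 + K\right) = -7 + K$)
$s{\left(O,N \right)} = N + N O \left(5 + O\right) \left(N + O\right)$ ($s{\left(O,N \right)} = \left(5 + O\right) \left(N + O\right) O N + N = O \left(5 + O\right) \left(N + O\right) N + N = N O \left(5 + O\right) \left(N + O\right) + N = N + N O \left(5 + O\right) \left(N + O\right)$)
$s^{2}{\left(0,c{\left(3,-5 \right)} \right)} = \left(\left(-7 - 5\right) \left(1 + 0^{3} + 5 \cdot 0^{2} + \left(-7 - 5\right) 0^{2} + 5 \left(-7 - 5\right) 0\right)\right)^{2} = \left(- 12 \left(1 + 0 + 5 \cdot 0 - 0 + 5 \left(-12\right) 0\right)\right)^{2} = \left(- 12 \left(1 + 0 + 0 + 0 + 0\right)\right)^{2} = \left(\left(-12\right) 1\right)^{2} = \left(-12\right)^{2} = 144$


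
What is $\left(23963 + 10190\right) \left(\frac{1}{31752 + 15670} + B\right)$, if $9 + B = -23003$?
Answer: $- \frac{37270317226639}{47422} \approx -7.8593 \cdot 10^{8}$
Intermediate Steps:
$B = -23012$ ($B = -9 - 23003 = -23012$)
$\left(23963 + 10190\right) \left(\frac{1}{31752 + 15670} + B\right) = \left(23963 + 10190\right) \left(\frac{1}{31752 + 15670} - 23012\right) = 34153 \left(\frac{1}{47422} - 23012\right) = 34153 \left(- \frac{1091275063}{47422}\right) = - \frac{37270317226639}{47422}$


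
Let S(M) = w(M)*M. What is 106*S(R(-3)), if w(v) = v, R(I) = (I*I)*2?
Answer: 34344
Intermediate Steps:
R(I) = 2*I² (R(I) = I²*2 = 2*I²)
S(M) = M² (S(M) = M*M = M²)
106*S(R(-3)) = 106*(2*(-3)²)² = 106*(2*9)² = 106*18² = 106*324 = 34344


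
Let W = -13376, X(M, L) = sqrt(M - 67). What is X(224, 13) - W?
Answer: 13376 + sqrt(157) ≈ 13389.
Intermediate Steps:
X(M, L) = sqrt(-67 + M)
X(224, 13) - W = sqrt(-67 + 224) - 1*(-13376) = sqrt(157) + 13376 = 13376 + sqrt(157)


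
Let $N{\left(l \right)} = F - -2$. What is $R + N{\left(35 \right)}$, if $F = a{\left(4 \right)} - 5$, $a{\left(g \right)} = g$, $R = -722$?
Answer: $-721$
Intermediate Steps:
$F = -1$ ($F = 4 - 5 = -1$)
$N{\left(l \right)} = 1$ ($N{\left(l \right)} = -1 - -2 = -1 + 2 = 1$)
$R + N{\left(35 \right)} = -722 + 1 = -721$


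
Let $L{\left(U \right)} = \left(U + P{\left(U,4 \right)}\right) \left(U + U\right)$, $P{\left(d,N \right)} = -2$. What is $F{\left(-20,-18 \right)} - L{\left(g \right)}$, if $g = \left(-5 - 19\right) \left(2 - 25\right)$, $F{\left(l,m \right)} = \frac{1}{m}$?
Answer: $- \frac{10929601}{18} \approx -6.072 \cdot 10^{5}$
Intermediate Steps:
$g = 552$ ($g = \left(-24\right) \left(-23\right) = 552$)
$L{\left(U \right)} = 2 U \left(-2 + U\right)$ ($L{\left(U \right)} = \left(U - 2\right) \left(U + U\right) = \left(-2 + U\right) 2 U = 2 U \left(-2 + U\right)$)
$F{\left(-20,-18 \right)} - L{\left(g \right)} = \frac{1}{-18} - 2 \cdot 552 \left(-2 + 552\right) = - \frac{1}{18} - 2 \cdot 552 \cdot 550 = - \frac{1}{18} - 607200 = - \frac{10929601}{18}$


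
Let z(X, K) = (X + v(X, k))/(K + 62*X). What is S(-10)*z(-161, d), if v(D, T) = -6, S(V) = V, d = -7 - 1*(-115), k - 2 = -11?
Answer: -835/4937 ≈ -0.16913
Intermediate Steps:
k = -9 (k = 2 - 11 = -9)
d = 108 (d = -7 + 115 = 108)
z(X, K) = (-6 + X)/(K + 62*X) (z(X, K) = (X - 6)/(K + 62*X) = (-6 + X)/(K + 62*X))
S(-10)*z(-161, d) = -10*(-6 - 161)/(108 + 62*(-161)) = -10*(-167)/(108 - 9982) = -10*(-167)/(-9874) = -(-5)*(-167)/4937 = -10*167/9874 = -835/4937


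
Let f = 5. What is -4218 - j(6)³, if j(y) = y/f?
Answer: -527466/125 ≈ -4219.7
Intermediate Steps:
j(y) = y/5
-4218 - j(6)³ = -4218 - ((⅕)*6)³ = -4218 - (6/5)³ = -4218 - 1*216/125 = -4218 - 216/125 = -527466/125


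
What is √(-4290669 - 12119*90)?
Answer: 3*I*√597931 ≈ 2319.8*I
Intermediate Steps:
√(-4290669 - 12119*90) = √(-4290669 - 1090710) = √(-5381379) = 3*I*√597931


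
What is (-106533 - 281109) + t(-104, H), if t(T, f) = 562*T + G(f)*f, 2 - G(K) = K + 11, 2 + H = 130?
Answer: -463626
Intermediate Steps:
H = 128 (H = -2 + 130 = 128)
G(K) = -9 - K (G(K) = 2 - (K + 11) = 2 - (11 + K) = 2 + (-11 - K) = -9 - K)
t(T, f) = 562*T + f*(-9 - f) (t(T, f) = 562*T + (-9 - f)*f = 562*T + f*(-9 - f))
(-106533 - 281109) + t(-104, H) = (-106533 - 281109) + (562*(-104) - 1*128*(9 + 128)) = -387642 + (-58448 - 1*128*137) = -387642 + (-58448 - 17536) = -387642 - 75984 = -463626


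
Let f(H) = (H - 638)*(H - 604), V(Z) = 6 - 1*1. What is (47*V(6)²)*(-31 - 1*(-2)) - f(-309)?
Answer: -898686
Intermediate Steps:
V(Z) = 5 (V(Z) = 6 - 1 = 5)
f(H) = (-638 + H)*(-604 + H)
(47*V(6)²)*(-31 - 1*(-2)) - f(-309) = (47*5²)*(-31 - 1*(-2)) - (385352 + (-309)² - 1242*(-309)) = (47*25)*(-31 + 2) - (385352 + 95481 + 383778) = 1175*(-29) - 1*864611 = -34075 - 864611 = -898686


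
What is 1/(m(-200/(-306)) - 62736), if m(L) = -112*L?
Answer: -153/9609808 ≈ -1.5921e-5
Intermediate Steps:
1/(m(-200/(-306)) - 62736) = 1/(-(-22400)/(-306) - 62736) = 1/(-(-22400)*(-1)/306 - 62736) = 1/(-112*100/153 - 62736) = 1/(-11200/153 - 62736) = 1/(-9609808/153) = -153/9609808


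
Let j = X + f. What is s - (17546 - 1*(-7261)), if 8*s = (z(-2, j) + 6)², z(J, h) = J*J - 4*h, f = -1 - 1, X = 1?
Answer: -49565/2 ≈ -24783.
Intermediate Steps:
f = -2
j = -1 (j = 1 - 2 = -1)
z(J, h) = J² - 4*h
s = 49/2 (s = (((-2)² - 4*(-1)) + 6)²/8 = ((4 + 4) + 6)²/8 = (8 + 6)²/8 = (⅛)*14² = (⅛)*196 = 49/2 ≈ 24.500)
s - (17546 - 1*(-7261)) = 49/2 - (17546 - 1*(-7261)) = 49/2 - (17546 + 7261) = 49/2 - 1*24807 = 49/2 - 24807 = -49565/2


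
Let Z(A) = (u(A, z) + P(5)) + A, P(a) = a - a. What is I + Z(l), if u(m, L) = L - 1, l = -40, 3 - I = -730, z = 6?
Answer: 698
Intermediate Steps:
P(a) = 0
I = 733 (I = 3 - 1*(-730) = 3 + 730 = 733)
u(m, L) = -1 + L
Z(A) = 5 + A (Z(A) = ((-1 + 6) + 0) + A = (5 + 0) + A = 5 + A)
I + Z(l) = 733 + (5 - 40) = 733 - 35 = 698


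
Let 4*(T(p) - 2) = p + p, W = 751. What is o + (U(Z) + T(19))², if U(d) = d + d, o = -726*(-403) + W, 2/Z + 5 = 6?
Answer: 1174277/4 ≈ 2.9357e+5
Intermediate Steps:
Z = 2 (Z = 2/(-5 + 6) = 2/1 = 2*1 = 2)
T(p) = 2 + p/2 (T(p) = 2 + (p + p)/4 = 2 + (2*p)/4 = 2 + p/2)
o = 293329 (o = -726*(-403) + 751 = 292578 + 751 = 293329)
U(d) = 2*d
o + (U(Z) + T(19))² = 293329 + (2*2 + (2 + (½)*19))² = 293329 + (4 + (2 + 19/2))² = 293329 + (4 + 23/2)² = 293329 + (31/2)² = 293329 + 961/4 = 1174277/4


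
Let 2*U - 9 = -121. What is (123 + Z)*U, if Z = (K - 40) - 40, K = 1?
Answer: -2464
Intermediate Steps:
U = -56 (U = 9/2 + (½)*(-121) = 9/2 - 121/2 = -56)
Z = -79 (Z = (1 - 40) - 40 = -39 - 40 = -79)
(123 + Z)*U = (123 - 79)*(-56) = 44*(-56) = -2464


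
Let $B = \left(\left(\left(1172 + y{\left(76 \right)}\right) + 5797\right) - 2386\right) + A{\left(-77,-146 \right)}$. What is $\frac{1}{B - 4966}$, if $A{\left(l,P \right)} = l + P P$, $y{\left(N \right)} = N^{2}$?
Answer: $\frac{1}{26632} \approx 3.7549 \cdot 10^{-5}$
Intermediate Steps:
$A{\left(l,P \right)} = l + P^{2}$
$B = 31598$ ($B = \left(\left(\left(1172 + 76^{2}\right) + 5797\right) - 2386\right) - \left(77 - \left(-146\right)^{2}\right) = \left(\left(\left(1172 + 5776\right) + 5797\right) - 2386\right) + \left(-77 + 21316\right) = \left(\left(6948 + 5797\right) - 2386\right) + 21239 = \left(12745 - 2386\right) + 21239 = 10359 + 21239 = 31598$)
$\frac{1}{B - 4966} = \frac{1}{31598 - 4966} = \frac{1}{26632}$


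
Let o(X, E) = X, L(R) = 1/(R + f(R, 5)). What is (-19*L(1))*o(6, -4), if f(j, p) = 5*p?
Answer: -57/13 ≈ -4.3846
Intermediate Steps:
L(R) = 1/(25 + R) (L(R) = 1/(R + 5*5) = 1/(R + 25) = 1/(25 + R))
(-19*L(1))*o(6, -4) = -19/(25 + 1)*6 = -19/26*6 = -57/13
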